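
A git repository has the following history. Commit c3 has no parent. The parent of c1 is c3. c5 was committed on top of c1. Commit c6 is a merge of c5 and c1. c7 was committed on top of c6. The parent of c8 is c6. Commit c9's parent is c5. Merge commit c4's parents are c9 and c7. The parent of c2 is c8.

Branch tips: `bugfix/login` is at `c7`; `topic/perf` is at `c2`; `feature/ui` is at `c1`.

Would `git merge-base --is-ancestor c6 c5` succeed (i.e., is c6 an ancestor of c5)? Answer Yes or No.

No

Ancestors of c5: {c1, c3, c5}.
c6 is not in that set, so it is not an ancestor of c5.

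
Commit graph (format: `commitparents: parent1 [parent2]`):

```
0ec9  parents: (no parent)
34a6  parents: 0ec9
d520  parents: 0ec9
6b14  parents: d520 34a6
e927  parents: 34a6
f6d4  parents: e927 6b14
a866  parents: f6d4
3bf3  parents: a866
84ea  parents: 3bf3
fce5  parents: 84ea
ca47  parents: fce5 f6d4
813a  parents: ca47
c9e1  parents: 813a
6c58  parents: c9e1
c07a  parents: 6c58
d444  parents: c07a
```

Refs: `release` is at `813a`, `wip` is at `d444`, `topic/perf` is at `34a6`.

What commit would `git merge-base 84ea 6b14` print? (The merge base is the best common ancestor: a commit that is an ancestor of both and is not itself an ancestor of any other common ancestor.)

Ancestors of 84ea: {0ec9, 34a6, 3bf3, 6b14, 84ea, a866, d520, e927, f6d4}.
Ancestors of 6b14: {0ec9, 34a6, 6b14, d520}.
Common ancestors: {0ec9, 34a6, 6b14, d520}.
Among these, 6b14 is not an ancestor of any other common ancestor — it is the merge base.

6b14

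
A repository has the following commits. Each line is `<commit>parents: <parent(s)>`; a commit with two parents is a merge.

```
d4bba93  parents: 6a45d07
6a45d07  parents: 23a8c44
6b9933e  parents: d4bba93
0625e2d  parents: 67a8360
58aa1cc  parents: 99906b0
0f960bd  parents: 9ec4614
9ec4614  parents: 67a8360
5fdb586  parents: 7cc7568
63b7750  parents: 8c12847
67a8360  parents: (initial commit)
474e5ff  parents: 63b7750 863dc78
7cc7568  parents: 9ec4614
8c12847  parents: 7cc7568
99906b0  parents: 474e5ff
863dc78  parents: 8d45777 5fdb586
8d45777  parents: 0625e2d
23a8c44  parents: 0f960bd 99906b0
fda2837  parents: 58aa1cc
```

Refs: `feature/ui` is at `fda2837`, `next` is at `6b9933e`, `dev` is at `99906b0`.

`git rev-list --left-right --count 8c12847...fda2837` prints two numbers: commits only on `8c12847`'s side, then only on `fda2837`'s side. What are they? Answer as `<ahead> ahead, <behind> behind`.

0 ahead, 9 behind

Reachable from 8c12847: {67a8360, 7cc7568, 8c12847, 9ec4614}.
Reachable from fda2837: {0625e2d, 474e5ff, 58aa1cc, 5fdb586, 63b7750, 67a8360, 7cc7568, 863dc78, 8c12847, 8d45777, 99906b0, 9ec4614, fda2837}.
Only in 8c12847's history (ahead): {} — 0.
Only in fda2837's history (behind): {0625e2d, 474e5ff, 58aa1cc, 5fdb586, 63b7750, 863dc78, 8d45777, 99906b0, fda2837} — 9.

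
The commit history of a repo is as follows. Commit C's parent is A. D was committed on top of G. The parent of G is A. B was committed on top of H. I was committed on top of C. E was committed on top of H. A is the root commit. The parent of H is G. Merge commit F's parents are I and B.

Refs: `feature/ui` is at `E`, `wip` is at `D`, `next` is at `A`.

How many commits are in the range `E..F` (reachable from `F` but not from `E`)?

Reachable from F: {A, B, C, F, G, H, I}.
Reachable from E: {A, E, G, H}.
In F's history but not E's: {B, C, F, I} — 4 commits.

4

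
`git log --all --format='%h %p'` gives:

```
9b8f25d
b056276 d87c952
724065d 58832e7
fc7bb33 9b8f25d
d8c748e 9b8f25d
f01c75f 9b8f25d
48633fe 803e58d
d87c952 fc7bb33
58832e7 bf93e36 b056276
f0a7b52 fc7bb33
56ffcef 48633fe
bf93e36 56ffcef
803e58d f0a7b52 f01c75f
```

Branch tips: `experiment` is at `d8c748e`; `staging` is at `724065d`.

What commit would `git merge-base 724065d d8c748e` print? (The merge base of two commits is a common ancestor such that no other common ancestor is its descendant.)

9b8f25d

Ancestors of 724065d: {48633fe, 56ffcef, 58832e7, 724065d, 803e58d, 9b8f25d, b056276, bf93e36, d87c952, f01c75f, f0a7b52, fc7bb33}.
Ancestors of d8c748e: {9b8f25d, d8c748e}.
Common ancestors: {9b8f25d}.
The only common ancestor is 9b8f25d, so it is the merge base.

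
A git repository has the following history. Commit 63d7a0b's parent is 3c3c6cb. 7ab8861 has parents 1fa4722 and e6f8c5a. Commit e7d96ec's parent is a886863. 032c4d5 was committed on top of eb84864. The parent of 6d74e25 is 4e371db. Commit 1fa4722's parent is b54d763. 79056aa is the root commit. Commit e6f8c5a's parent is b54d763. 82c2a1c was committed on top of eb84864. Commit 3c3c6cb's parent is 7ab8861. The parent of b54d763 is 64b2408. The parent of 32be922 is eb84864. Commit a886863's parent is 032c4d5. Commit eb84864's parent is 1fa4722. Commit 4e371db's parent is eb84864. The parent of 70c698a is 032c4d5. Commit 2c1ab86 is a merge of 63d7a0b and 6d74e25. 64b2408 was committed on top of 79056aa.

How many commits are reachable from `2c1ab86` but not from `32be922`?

7

Reachable from 2c1ab86: {1fa4722, 2c1ab86, 3c3c6cb, 4e371db, 63d7a0b, 64b2408, 6d74e25, 79056aa, 7ab8861, b54d763, e6f8c5a, eb84864}.
Reachable from 32be922: {1fa4722, 32be922, 64b2408, 79056aa, b54d763, eb84864}.
In 2c1ab86's history but not 32be922's: {2c1ab86, 3c3c6cb, 4e371db, 63d7a0b, 6d74e25, 7ab8861, e6f8c5a} — 7 commits.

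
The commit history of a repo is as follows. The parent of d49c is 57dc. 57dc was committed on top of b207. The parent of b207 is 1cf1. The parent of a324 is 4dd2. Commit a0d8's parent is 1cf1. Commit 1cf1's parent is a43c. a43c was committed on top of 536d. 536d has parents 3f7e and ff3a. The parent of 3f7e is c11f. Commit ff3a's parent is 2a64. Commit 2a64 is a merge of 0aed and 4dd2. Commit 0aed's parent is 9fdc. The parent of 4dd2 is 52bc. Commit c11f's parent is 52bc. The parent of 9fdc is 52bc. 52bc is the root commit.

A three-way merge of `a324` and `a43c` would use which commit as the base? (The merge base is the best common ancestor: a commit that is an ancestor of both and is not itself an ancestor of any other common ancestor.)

4dd2

Ancestors of a324: {4dd2, 52bc, a324}.
Ancestors of a43c: {0aed, 2a64, 3f7e, 4dd2, 52bc, 536d, 9fdc, a43c, c11f, ff3a}.
Common ancestors: {4dd2, 52bc}.
Among these, 4dd2 is not an ancestor of any other common ancestor — it is the merge base.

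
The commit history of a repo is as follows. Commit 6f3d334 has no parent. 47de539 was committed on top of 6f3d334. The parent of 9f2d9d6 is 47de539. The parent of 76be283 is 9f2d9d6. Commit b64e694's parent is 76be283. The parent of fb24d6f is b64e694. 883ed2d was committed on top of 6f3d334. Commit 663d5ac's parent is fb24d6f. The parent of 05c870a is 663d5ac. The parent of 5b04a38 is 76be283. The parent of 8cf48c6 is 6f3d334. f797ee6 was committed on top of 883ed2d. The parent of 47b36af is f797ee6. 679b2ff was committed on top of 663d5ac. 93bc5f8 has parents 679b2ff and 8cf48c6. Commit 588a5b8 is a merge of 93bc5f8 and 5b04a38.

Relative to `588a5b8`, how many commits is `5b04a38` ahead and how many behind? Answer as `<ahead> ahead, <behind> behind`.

0 ahead, 7 behind

Reachable from 5b04a38: {47de539, 5b04a38, 6f3d334, 76be283, 9f2d9d6}.
Reachable from 588a5b8: {47de539, 588a5b8, 5b04a38, 663d5ac, 679b2ff, 6f3d334, 76be283, 8cf48c6, 93bc5f8, 9f2d9d6, b64e694, fb24d6f}.
Only in 5b04a38's history (ahead): {} — 0.
Only in 588a5b8's history (behind): {588a5b8, 663d5ac, 679b2ff, 8cf48c6, 93bc5f8, b64e694, fb24d6f} — 7.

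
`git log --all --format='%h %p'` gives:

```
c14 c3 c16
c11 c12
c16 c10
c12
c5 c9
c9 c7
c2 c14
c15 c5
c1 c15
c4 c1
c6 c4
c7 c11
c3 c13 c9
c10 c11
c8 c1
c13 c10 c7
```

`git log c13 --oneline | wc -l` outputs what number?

5

Walking parent pointers from c13: reachable set = {c10, c11, c12, c13, c7}.
That is 5 commits.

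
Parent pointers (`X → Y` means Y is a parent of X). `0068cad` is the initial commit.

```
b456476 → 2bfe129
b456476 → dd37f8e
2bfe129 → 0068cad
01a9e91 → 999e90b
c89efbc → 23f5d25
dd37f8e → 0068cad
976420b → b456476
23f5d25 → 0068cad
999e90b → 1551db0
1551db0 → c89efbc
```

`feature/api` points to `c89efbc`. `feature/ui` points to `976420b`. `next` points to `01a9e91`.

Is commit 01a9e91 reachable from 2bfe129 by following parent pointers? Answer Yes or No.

No

Ancestors of 2bfe129: {0068cad, 2bfe129}.
01a9e91 is not in that set, so it is not an ancestor of 2bfe129.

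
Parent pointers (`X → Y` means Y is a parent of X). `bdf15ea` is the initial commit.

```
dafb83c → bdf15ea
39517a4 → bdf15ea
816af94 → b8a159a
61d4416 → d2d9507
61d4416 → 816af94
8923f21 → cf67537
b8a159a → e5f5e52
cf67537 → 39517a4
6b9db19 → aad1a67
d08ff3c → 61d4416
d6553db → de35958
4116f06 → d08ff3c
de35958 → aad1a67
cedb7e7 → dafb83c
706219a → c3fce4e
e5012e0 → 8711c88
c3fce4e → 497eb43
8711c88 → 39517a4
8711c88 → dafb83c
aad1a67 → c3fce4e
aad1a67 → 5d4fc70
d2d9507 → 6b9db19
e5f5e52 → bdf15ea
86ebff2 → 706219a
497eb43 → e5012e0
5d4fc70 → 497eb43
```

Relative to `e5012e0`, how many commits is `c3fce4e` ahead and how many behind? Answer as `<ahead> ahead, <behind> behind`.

Reachable from c3fce4e: {39517a4, 497eb43, 8711c88, bdf15ea, c3fce4e, dafb83c, e5012e0}.
Reachable from e5012e0: {39517a4, 8711c88, bdf15ea, dafb83c, e5012e0}.
Only in c3fce4e's history (ahead): {497eb43, c3fce4e} — 2.
Only in e5012e0's history (behind): {} — 0.

2 ahead, 0 behind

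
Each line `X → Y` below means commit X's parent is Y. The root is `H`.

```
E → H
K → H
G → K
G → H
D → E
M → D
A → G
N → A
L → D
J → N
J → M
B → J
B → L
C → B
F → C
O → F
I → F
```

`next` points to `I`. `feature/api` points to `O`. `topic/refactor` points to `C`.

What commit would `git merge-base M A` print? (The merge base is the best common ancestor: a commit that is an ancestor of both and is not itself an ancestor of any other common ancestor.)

H

Ancestors of M: {D, E, H, M}.
Ancestors of A: {A, G, H, K}.
Common ancestors: {H}.
The only common ancestor is H, so it is the merge base.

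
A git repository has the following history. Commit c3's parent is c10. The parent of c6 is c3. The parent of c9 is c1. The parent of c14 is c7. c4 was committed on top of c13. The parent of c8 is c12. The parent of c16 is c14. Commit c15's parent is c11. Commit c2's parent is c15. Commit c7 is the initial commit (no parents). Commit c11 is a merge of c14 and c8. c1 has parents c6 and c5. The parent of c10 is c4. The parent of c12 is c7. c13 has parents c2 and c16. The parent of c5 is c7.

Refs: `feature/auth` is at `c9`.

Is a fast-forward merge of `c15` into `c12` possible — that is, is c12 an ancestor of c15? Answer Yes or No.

Yes

A fast-forward from c12 to c15 is possible iff c12 is an ancestor of c15.
Ancestors of c15: {c11, c12, c14, c15, c7, c8}.
c12 is among them, so fast-forward is possible.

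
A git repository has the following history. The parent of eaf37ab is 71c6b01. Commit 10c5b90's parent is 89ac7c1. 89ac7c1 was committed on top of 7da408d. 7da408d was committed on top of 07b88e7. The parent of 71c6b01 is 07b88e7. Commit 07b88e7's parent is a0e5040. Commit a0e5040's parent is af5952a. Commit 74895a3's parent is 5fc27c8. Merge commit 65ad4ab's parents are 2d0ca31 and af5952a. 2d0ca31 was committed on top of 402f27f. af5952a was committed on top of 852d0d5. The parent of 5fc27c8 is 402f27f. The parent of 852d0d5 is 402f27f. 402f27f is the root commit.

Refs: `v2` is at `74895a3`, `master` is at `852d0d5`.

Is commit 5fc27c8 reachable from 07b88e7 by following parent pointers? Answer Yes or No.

Ancestors of 07b88e7: {07b88e7, 402f27f, 852d0d5, a0e5040, af5952a}.
5fc27c8 is not in that set, so it is not an ancestor of 07b88e7.

No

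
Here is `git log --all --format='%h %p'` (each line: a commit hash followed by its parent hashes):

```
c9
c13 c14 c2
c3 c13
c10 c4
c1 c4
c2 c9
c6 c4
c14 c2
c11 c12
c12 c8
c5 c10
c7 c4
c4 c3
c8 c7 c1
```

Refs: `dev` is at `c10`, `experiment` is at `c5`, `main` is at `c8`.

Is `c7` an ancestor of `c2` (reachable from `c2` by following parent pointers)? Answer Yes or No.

Ancestors of c2: {c2, c9}.
c7 is not in that set, so it is not an ancestor of c2.

No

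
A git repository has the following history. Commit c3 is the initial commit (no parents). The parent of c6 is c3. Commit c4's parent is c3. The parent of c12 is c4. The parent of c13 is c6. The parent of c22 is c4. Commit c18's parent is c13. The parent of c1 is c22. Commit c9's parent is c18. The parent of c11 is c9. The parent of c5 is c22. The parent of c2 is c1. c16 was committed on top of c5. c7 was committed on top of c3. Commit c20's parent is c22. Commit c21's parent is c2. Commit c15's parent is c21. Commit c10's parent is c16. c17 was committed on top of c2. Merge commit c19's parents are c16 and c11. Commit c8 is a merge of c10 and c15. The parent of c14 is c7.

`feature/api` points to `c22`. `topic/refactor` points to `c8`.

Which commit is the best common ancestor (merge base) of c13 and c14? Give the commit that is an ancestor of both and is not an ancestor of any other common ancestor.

c3

Ancestors of c13: {c13, c3, c6}.
Ancestors of c14: {c14, c3, c7}.
Common ancestors: {c3}.
The only common ancestor is c3, so it is the merge base.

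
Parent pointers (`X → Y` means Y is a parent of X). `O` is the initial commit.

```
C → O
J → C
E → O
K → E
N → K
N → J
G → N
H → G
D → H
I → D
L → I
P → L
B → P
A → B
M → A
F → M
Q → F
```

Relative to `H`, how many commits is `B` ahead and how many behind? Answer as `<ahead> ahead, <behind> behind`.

5 ahead, 0 behind

Reachable from B: {B, C, D, E, G, H, I, J, K, L, N, O, P}.
Reachable from H: {C, E, G, H, J, K, N, O}.
Only in B's history (ahead): {B, D, I, L, P} — 5.
Only in H's history (behind): {} — 0.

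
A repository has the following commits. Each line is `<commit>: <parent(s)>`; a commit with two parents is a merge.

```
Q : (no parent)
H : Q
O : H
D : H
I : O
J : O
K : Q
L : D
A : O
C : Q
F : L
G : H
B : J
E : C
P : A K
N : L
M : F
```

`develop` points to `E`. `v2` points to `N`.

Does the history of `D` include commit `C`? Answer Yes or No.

Ancestors of D: {D, H, Q}.
C is not in that set, so it is not an ancestor of D.

No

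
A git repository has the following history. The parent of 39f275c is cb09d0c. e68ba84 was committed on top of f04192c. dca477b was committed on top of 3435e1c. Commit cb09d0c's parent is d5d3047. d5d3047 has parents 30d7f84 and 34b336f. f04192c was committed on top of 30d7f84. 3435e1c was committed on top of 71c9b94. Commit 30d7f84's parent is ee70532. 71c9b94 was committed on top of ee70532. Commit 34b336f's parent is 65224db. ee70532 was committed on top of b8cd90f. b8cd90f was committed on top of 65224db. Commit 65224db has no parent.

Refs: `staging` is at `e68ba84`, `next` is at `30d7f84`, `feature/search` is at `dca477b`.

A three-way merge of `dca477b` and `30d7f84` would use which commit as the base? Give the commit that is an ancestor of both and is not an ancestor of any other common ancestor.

ee70532

Ancestors of dca477b: {3435e1c, 65224db, 71c9b94, b8cd90f, dca477b, ee70532}.
Ancestors of 30d7f84: {30d7f84, 65224db, b8cd90f, ee70532}.
Common ancestors: {65224db, b8cd90f, ee70532}.
Among these, ee70532 is not an ancestor of any other common ancestor — it is the merge base.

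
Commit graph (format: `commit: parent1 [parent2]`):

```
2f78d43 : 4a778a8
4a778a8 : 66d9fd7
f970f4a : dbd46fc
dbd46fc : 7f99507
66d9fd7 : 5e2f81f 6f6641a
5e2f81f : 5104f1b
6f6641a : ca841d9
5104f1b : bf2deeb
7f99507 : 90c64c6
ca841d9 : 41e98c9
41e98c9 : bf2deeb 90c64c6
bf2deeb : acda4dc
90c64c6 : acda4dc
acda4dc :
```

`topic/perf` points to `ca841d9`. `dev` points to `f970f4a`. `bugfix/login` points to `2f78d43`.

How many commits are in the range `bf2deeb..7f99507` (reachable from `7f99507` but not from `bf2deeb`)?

2

Reachable from 7f99507: {7f99507, 90c64c6, acda4dc}.
Reachable from bf2deeb: {acda4dc, bf2deeb}.
In 7f99507's history but not bf2deeb's: {7f99507, 90c64c6} — 2 commits.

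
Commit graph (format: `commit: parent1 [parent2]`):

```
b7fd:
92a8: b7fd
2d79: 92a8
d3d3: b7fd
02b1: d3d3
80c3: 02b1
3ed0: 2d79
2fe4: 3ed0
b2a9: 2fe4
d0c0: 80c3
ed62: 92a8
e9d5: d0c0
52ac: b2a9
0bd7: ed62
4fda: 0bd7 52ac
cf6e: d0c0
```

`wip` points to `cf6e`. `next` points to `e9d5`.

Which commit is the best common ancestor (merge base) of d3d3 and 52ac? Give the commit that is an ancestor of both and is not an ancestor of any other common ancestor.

b7fd

Ancestors of d3d3: {b7fd, d3d3}.
Ancestors of 52ac: {2d79, 2fe4, 3ed0, 52ac, 92a8, b2a9, b7fd}.
Common ancestors: {b7fd}.
The only common ancestor is b7fd, so it is the merge base.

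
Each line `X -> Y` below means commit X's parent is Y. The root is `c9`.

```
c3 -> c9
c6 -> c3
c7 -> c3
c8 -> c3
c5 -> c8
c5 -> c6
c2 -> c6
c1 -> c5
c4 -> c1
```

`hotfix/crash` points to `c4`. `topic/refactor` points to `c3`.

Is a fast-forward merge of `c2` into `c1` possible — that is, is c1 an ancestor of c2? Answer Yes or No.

No

A fast-forward from c1 to c2 is possible iff c1 is an ancestor of c2.
Ancestors of c2: {c2, c3, c6, c9}.
c1 is not among them, so fast-forward is not possible.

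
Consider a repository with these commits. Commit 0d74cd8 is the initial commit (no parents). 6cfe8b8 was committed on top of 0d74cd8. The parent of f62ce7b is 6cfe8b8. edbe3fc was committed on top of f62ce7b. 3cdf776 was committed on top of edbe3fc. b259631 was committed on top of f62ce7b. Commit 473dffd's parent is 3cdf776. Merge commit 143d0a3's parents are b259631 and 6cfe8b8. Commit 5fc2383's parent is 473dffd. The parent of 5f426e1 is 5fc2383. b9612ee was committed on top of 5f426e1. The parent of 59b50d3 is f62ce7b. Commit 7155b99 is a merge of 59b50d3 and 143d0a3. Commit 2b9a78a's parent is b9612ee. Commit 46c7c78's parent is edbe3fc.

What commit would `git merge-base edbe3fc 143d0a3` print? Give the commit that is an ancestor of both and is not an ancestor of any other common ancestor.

f62ce7b

Ancestors of edbe3fc: {0d74cd8, 6cfe8b8, edbe3fc, f62ce7b}.
Ancestors of 143d0a3: {0d74cd8, 143d0a3, 6cfe8b8, b259631, f62ce7b}.
Common ancestors: {0d74cd8, 6cfe8b8, f62ce7b}.
Among these, f62ce7b is not an ancestor of any other common ancestor — it is the merge base.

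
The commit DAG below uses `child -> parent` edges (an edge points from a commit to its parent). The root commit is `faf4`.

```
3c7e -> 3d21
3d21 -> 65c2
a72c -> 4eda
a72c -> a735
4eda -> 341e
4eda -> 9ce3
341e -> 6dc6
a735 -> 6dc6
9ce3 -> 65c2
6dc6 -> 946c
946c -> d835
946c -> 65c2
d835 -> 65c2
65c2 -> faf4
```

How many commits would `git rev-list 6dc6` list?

5

Walking parent pointers from 6dc6: reachable set = {65c2, 6dc6, 946c, d835, faf4}.
That is 5 commits.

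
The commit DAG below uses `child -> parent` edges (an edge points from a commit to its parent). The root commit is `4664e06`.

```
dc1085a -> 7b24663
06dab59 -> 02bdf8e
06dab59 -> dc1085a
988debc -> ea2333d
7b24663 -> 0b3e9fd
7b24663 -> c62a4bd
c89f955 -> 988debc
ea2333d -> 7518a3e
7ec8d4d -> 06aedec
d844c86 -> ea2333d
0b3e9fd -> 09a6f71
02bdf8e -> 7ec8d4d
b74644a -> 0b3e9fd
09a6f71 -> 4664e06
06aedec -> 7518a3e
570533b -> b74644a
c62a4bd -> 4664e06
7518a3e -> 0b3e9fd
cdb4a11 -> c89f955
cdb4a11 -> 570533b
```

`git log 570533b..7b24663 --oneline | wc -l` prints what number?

2

Reachable from 7b24663: {09a6f71, 0b3e9fd, 4664e06, 7b24663, c62a4bd}.
Reachable from 570533b: {09a6f71, 0b3e9fd, 4664e06, 570533b, b74644a}.
In 7b24663's history but not 570533b's: {7b24663, c62a4bd} — 2 commits.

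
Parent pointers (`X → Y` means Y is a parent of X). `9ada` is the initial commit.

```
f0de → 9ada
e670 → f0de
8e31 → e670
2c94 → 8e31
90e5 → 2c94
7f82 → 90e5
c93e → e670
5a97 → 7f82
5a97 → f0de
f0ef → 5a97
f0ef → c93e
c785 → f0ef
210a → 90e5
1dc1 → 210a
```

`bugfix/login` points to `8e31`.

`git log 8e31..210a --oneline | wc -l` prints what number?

Reachable from 210a: {210a, 2c94, 8e31, 90e5, 9ada, e670, f0de}.
Reachable from 8e31: {8e31, 9ada, e670, f0de}.
In 210a's history but not 8e31's: {210a, 2c94, 90e5} — 3 commits.

3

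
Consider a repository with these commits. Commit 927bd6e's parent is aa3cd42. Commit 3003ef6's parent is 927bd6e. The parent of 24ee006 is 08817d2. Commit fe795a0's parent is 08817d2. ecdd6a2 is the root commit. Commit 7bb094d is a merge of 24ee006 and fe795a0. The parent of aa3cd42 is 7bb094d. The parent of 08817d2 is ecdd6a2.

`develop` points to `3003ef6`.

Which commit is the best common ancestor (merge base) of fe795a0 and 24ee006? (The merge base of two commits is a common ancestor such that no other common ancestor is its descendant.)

08817d2

Ancestors of fe795a0: {08817d2, ecdd6a2, fe795a0}.
Ancestors of 24ee006: {08817d2, 24ee006, ecdd6a2}.
Common ancestors: {08817d2, ecdd6a2}.
Among these, 08817d2 is not an ancestor of any other common ancestor — it is the merge base.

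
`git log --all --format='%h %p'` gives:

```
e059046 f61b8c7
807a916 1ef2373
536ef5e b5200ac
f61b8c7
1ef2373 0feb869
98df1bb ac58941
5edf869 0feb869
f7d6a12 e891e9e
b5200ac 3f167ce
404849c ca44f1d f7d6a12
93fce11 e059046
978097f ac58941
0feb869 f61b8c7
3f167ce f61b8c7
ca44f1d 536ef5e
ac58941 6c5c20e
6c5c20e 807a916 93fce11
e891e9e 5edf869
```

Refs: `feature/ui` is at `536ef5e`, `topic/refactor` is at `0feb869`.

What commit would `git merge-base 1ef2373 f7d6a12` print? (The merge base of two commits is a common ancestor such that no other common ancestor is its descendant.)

0feb869

Ancestors of 1ef2373: {0feb869, 1ef2373, f61b8c7}.
Ancestors of f7d6a12: {0feb869, 5edf869, e891e9e, f61b8c7, f7d6a12}.
Common ancestors: {0feb869, f61b8c7}.
Among these, 0feb869 is not an ancestor of any other common ancestor — it is the merge base.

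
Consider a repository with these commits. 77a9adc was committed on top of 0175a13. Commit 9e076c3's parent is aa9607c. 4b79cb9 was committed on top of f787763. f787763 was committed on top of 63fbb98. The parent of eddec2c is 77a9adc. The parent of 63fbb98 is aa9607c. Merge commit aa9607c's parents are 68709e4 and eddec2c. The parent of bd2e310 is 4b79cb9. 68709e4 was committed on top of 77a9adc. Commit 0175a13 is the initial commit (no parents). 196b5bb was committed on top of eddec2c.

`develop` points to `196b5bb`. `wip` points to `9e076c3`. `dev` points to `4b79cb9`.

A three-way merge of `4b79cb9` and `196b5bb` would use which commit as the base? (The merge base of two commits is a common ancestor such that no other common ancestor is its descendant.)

eddec2c

Ancestors of 4b79cb9: {0175a13, 4b79cb9, 63fbb98, 68709e4, 77a9adc, aa9607c, eddec2c, f787763}.
Ancestors of 196b5bb: {0175a13, 196b5bb, 77a9adc, eddec2c}.
Common ancestors: {0175a13, 77a9adc, eddec2c}.
Among these, eddec2c is not an ancestor of any other common ancestor — it is the merge base.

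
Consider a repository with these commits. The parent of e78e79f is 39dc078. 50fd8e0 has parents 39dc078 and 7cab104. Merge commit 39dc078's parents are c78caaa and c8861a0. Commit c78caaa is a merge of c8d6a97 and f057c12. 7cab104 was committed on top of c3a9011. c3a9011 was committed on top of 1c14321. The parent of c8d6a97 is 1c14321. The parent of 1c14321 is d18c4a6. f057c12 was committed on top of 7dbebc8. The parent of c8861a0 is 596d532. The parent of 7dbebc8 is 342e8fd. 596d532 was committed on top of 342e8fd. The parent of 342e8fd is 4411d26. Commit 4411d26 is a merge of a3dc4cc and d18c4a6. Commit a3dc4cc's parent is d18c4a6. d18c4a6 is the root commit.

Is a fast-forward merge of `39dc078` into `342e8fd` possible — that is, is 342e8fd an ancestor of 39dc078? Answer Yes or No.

A fast-forward from 342e8fd to 39dc078 is possible iff 342e8fd is an ancestor of 39dc078.
Ancestors of 39dc078: {1c14321, 342e8fd, 39dc078, 4411d26, 596d532, 7dbebc8, a3dc4cc, c78caaa, c8861a0, c8d6a97, d18c4a6, f057c12}.
342e8fd is among them, so fast-forward is possible.

Yes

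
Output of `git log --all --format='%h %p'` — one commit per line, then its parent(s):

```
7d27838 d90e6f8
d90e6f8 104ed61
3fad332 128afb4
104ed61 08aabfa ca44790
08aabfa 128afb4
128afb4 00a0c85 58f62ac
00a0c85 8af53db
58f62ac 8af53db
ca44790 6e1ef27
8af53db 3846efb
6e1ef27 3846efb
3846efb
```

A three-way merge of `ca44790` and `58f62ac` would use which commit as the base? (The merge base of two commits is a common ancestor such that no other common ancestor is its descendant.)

3846efb

Ancestors of ca44790: {3846efb, 6e1ef27, ca44790}.
Ancestors of 58f62ac: {3846efb, 58f62ac, 8af53db}.
Common ancestors: {3846efb}.
The only common ancestor is 3846efb, so it is the merge base.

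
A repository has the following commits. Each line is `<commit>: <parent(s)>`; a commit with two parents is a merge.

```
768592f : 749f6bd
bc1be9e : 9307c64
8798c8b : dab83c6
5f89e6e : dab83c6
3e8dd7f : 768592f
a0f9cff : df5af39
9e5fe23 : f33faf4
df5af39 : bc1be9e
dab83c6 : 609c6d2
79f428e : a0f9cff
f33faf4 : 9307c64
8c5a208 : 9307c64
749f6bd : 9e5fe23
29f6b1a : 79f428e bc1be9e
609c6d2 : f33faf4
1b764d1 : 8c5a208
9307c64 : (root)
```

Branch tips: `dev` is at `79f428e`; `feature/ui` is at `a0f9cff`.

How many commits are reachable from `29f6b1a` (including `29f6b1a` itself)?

6

Walking parent pointers from 29f6b1a: reachable set = {29f6b1a, 79f428e, 9307c64, a0f9cff, bc1be9e, df5af39}.
That is 6 commits.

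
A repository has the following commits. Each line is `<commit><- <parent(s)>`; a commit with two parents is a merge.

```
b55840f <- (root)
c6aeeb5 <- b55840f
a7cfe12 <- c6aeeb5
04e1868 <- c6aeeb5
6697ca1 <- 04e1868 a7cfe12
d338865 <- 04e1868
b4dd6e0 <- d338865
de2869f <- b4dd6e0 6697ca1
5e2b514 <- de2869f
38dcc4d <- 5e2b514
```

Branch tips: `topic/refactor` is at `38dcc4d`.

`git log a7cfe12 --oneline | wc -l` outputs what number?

Walking parent pointers from a7cfe12: reachable set = {a7cfe12, b55840f, c6aeeb5}.
That is 3 commits.

3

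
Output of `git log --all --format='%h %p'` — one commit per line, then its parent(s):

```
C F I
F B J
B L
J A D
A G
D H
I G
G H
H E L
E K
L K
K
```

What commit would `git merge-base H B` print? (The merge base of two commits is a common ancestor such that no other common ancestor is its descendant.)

Ancestors of H: {E, H, K, L}.
Ancestors of B: {B, K, L}.
Common ancestors: {K, L}.
Among these, L is not an ancestor of any other common ancestor — it is the merge base.

L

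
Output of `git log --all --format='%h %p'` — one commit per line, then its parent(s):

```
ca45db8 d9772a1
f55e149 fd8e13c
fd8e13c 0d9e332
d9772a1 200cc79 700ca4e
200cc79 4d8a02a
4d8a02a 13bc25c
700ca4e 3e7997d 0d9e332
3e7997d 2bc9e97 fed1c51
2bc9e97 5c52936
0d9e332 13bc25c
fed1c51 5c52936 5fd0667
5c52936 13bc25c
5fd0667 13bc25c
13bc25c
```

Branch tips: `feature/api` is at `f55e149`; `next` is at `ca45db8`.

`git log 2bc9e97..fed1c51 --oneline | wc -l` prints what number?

2

Reachable from fed1c51: {13bc25c, 5c52936, 5fd0667, fed1c51}.
Reachable from 2bc9e97: {13bc25c, 2bc9e97, 5c52936}.
In fed1c51's history but not 2bc9e97's: {5fd0667, fed1c51} — 2 commits.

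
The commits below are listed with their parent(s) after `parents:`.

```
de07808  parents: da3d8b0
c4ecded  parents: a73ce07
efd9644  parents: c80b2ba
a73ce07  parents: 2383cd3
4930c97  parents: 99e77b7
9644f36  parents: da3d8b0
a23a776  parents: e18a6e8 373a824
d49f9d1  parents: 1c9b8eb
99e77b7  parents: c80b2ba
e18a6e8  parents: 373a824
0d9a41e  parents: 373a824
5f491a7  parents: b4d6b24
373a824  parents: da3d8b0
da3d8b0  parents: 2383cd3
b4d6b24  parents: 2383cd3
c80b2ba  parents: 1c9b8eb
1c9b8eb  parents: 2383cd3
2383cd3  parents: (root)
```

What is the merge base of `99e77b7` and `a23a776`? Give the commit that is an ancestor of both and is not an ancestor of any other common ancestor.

Ancestors of 99e77b7: {1c9b8eb, 2383cd3, 99e77b7, c80b2ba}.
Ancestors of a23a776: {2383cd3, 373a824, a23a776, da3d8b0, e18a6e8}.
Common ancestors: {2383cd3}.
The only common ancestor is 2383cd3, so it is the merge base.

2383cd3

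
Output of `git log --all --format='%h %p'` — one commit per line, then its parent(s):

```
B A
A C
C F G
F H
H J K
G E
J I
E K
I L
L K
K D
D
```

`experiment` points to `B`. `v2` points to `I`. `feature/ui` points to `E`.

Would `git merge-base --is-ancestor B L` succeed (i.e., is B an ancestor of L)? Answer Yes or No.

Ancestors of L: {D, K, L}.
B is not in that set, so it is not an ancestor of L.

No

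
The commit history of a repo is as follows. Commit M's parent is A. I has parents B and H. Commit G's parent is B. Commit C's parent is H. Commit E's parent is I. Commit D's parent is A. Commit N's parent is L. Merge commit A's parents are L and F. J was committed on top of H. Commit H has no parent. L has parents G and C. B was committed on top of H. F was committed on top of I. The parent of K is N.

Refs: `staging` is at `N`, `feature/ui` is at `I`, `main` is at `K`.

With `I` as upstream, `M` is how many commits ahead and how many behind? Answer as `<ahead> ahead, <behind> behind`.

Reachable from M: {A, B, C, F, G, H, I, L, M}.
Reachable from I: {B, H, I}.
Only in M's history (ahead): {A, C, F, G, L, M} — 6.
Only in I's history (behind): {} — 0.

6 ahead, 0 behind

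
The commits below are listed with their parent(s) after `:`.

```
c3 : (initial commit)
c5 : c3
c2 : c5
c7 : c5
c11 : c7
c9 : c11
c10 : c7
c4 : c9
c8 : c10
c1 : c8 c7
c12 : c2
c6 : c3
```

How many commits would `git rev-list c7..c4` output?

Reachable from c4: {c11, c3, c4, c5, c7, c9}.
Reachable from c7: {c3, c5, c7}.
In c4's history but not c7's: {c11, c4, c9} — 3 commits.

3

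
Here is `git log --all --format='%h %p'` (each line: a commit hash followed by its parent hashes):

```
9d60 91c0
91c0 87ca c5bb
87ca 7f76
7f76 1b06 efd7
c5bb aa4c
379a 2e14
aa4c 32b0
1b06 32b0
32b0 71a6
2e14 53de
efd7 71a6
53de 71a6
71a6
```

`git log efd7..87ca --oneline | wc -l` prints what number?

4

Reachable from 87ca: {1b06, 32b0, 71a6, 7f76, 87ca, efd7}.
Reachable from efd7: {71a6, efd7}.
In 87ca's history but not efd7's: {1b06, 32b0, 7f76, 87ca} — 4 commits.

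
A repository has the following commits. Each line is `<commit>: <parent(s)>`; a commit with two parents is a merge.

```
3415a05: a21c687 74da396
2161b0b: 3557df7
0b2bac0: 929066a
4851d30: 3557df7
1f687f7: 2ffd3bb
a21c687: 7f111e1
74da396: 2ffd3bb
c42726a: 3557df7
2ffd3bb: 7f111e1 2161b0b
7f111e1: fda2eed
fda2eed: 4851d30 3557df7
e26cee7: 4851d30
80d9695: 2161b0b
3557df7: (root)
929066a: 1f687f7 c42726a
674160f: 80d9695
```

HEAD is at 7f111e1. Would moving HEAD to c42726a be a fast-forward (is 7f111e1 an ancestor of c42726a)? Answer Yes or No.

A fast-forward from 7f111e1 to c42726a is possible iff 7f111e1 is an ancestor of c42726a.
Ancestors of c42726a: {3557df7, c42726a}.
7f111e1 is not among them, so fast-forward is not possible.

No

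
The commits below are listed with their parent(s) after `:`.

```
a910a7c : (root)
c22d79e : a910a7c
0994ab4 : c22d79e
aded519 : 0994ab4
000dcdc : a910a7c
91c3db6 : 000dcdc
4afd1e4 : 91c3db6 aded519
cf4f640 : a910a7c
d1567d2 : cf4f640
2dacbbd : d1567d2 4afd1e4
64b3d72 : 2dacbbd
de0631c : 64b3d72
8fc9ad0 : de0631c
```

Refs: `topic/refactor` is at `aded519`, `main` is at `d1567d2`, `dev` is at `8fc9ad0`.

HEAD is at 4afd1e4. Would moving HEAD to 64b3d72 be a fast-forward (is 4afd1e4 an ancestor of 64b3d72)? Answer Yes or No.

A fast-forward from 4afd1e4 to 64b3d72 is possible iff 4afd1e4 is an ancestor of 64b3d72.
Ancestors of 64b3d72: {000dcdc, 0994ab4, 2dacbbd, 4afd1e4, 64b3d72, 91c3db6, a910a7c, aded519, c22d79e, cf4f640, d1567d2}.
4afd1e4 is among them, so fast-forward is possible.

Yes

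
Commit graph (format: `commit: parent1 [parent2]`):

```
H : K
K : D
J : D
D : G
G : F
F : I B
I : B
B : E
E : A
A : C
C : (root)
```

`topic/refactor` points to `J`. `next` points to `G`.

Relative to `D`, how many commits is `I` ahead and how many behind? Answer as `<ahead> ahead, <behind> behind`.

0 ahead, 3 behind

Reachable from I: {A, B, C, E, I}.
Reachable from D: {A, B, C, D, E, F, G, I}.
Only in I's history (ahead): {} — 0.
Only in D's history (behind): {D, F, G} — 3.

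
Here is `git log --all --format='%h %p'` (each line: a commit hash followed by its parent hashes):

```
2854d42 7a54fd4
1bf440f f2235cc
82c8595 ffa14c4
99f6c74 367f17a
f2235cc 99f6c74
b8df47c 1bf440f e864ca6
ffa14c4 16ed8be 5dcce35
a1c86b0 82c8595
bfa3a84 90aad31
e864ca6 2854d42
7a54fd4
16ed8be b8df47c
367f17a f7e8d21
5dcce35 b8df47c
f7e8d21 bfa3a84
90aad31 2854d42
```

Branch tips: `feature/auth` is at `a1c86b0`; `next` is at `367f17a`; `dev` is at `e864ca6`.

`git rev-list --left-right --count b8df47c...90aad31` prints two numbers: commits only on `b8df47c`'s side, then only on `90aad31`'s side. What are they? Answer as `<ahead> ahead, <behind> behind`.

Reachable from b8df47c: {1bf440f, 2854d42, 367f17a, 7a54fd4, 90aad31, 99f6c74, b8df47c, bfa3a84, e864ca6, f2235cc, f7e8d21}.
Reachable from 90aad31: {2854d42, 7a54fd4, 90aad31}.
Only in b8df47c's history (ahead): {1bf440f, 367f17a, 99f6c74, b8df47c, bfa3a84, e864ca6, f2235cc, f7e8d21} — 8.
Only in 90aad31's history (behind): {} — 0.

8 ahead, 0 behind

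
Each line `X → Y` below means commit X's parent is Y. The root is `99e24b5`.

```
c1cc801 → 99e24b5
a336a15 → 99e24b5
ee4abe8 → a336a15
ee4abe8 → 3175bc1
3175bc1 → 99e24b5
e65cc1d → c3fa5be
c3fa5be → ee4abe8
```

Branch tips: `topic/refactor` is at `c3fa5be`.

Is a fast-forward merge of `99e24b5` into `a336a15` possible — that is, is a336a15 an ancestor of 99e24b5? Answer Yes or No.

No

A fast-forward from a336a15 to 99e24b5 is possible iff a336a15 is an ancestor of 99e24b5.
Ancestors of 99e24b5: {99e24b5}.
a336a15 is not among them, so fast-forward is not possible.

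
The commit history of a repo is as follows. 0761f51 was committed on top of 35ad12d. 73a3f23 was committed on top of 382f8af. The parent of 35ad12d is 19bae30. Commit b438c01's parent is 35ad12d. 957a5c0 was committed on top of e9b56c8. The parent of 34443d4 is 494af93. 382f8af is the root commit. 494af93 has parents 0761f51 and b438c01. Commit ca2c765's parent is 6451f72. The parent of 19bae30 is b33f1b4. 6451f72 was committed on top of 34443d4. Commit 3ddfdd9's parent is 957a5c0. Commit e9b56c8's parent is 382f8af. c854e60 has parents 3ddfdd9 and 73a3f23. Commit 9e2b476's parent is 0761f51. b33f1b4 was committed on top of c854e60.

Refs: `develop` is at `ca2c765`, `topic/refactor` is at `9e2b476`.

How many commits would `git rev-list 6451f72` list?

Walking parent pointers from 6451f72: reachable set = {0761f51, 19bae30, 34443d4, 35ad12d, 382f8af, 3ddfdd9, 494af93, 6451f72, 73a3f23, 957a5c0, b33f1b4, b438c01, c854e60, e9b56c8}.
That is 14 commits.

14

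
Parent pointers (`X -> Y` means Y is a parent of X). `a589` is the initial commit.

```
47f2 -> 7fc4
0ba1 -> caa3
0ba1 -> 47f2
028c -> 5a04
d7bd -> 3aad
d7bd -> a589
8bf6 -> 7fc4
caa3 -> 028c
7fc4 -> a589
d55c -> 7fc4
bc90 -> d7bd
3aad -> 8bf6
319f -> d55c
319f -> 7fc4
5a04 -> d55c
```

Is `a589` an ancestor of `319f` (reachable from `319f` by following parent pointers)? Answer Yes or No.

Yes

Ancestors of 319f (commits reachable by following parents): {319f, 7fc4, a589, d55c}.
a589 is in that set, so it is an ancestor of 319f.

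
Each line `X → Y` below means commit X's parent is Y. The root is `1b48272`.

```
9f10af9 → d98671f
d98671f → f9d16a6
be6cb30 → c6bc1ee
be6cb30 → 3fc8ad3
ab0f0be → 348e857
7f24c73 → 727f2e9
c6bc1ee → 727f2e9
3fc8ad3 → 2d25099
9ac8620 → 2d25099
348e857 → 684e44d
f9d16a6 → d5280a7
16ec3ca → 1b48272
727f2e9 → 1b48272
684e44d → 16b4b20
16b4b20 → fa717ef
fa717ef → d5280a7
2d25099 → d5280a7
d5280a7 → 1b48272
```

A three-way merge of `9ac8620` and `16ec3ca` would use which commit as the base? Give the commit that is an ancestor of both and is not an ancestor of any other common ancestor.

Ancestors of 9ac8620: {1b48272, 2d25099, 9ac8620, d5280a7}.
Ancestors of 16ec3ca: {16ec3ca, 1b48272}.
Common ancestors: {1b48272}.
The only common ancestor is 1b48272, so it is the merge base.

1b48272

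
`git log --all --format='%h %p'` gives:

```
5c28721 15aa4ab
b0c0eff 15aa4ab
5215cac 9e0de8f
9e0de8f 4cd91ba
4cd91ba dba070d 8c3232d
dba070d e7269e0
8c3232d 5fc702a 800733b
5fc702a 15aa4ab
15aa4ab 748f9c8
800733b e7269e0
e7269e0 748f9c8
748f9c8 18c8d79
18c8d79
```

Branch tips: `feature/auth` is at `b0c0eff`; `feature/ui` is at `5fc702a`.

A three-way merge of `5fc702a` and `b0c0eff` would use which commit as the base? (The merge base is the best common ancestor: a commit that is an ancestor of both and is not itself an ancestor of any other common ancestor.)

Ancestors of 5fc702a: {15aa4ab, 18c8d79, 5fc702a, 748f9c8}.
Ancestors of b0c0eff: {15aa4ab, 18c8d79, 748f9c8, b0c0eff}.
Common ancestors: {15aa4ab, 18c8d79, 748f9c8}.
Among these, 15aa4ab is not an ancestor of any other common ancestor — it is the merge base.

15aa4ab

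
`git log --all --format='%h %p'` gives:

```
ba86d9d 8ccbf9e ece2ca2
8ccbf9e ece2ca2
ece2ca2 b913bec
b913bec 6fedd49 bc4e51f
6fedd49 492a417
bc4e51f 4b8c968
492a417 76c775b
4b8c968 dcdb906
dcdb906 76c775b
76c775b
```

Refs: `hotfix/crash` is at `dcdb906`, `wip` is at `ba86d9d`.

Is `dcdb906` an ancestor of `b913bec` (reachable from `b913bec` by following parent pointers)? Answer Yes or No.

Ancestors of b913bec (commits reachable by following parents): {492a417, 4b8c968, 6fedd49, 76c775b, b913bec, bc4e51f, dcdb906}.
dcdb906 is in that set, so it is an ancestor of b913bec.

Yes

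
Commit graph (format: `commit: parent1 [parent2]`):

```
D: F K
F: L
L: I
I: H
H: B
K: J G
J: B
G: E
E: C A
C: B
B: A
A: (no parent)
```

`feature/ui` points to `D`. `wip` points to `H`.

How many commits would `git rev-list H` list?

Walking parent pointers from H: reachable set = {A, B, H}.
That is 3 commits.

3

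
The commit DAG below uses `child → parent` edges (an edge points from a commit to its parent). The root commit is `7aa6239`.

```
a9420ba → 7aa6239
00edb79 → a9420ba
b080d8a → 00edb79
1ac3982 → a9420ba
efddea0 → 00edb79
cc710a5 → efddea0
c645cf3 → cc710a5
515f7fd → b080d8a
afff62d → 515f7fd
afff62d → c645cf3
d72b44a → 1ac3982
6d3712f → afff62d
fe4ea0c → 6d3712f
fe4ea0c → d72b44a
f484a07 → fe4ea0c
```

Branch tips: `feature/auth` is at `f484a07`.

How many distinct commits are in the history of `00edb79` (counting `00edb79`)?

3

Walking parent pointers from 00edb79: reachable set = {00edb79, 7aa6239, a9420ba}.
That is 3 commits.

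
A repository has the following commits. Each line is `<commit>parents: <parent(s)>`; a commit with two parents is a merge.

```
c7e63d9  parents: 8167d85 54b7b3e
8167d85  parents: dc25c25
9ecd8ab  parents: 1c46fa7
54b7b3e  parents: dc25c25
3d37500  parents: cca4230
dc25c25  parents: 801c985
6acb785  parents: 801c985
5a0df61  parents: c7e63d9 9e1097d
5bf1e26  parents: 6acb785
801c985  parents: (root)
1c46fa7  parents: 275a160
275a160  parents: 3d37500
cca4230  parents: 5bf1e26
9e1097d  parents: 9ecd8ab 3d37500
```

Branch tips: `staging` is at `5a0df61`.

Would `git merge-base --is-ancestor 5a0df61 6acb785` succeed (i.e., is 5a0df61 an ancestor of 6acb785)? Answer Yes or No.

Ancestors of 6acb785: {6acb785, 801c985}.
5a0df61 is not in that set, so it is not an ancestor of 6acb785.

No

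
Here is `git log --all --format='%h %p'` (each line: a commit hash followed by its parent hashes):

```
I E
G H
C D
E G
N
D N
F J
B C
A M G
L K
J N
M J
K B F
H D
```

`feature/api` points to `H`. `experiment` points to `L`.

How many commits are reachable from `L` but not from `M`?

6

Reachable from L: {B, C, D, F, J, K, L, N}.
Reachable from M: {J, M, N}.
In L's history but not M's: {B, C, D, F, K, L} — 6 commits.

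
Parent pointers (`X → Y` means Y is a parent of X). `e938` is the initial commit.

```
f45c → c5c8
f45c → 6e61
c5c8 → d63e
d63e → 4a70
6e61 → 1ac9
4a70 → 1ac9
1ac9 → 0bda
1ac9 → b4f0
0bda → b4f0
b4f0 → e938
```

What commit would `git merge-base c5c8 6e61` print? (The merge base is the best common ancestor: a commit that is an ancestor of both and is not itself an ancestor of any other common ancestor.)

1ac9

Ancestors of c5c8: {0bda, 1ac9, 4a70, b4f0, c5c8, d63e, e938}.
Ancestors of 6e61: {0bda, 1ac9, 6e61, b4f0, e938}.
Common ancestors: {0bda, 1ac9, b4f0, e938}.
Among these, 1ac9 is not an ancestor of any other common ancestor — it is the merge base.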